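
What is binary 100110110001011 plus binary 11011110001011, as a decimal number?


100110110001011 + 11011110001011 = 1000010100010110 = 34070

34070


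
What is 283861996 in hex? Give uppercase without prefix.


283861996 = 10EB63EC hex

10EB63EC


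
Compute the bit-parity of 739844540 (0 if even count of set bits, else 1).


0b101100000110010010000110111100 has 13 ones => parity 1

1


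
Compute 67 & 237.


0b1000011 & 0b11101101 = 0b1000001 = 65

65


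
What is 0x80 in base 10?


80 hex = 128 decimal

128


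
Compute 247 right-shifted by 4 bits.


0b11110111 >> 4 = 0b1111 = 15

15


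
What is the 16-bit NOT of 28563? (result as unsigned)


~0b110111110010011 = 0b1001000001101100 = 36972 (16-bit unsigned)

36972


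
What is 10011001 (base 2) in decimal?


10011001 in decimal = 153

153


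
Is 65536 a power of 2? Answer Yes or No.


0b10000000000000000. Only one bit set => Yes

Yes


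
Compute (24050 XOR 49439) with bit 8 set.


Step 1: 24050 ^ 49439 = 40173
Step 2: 40173 | (1 << 8) = 40173 | 256 = 40429

40429


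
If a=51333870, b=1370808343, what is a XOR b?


51333870 ^ 1370808343 = 1388030713

1388030713


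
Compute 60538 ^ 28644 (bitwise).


0b1110110001111010 ^ 0b110111111100100 = 0b1000001110011110 = 33694

33694


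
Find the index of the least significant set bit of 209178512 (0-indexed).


0b1100011101111100111110010000. Lowest set bit at position 4

4


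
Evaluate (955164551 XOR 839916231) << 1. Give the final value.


Step 1: 955164551 ^ 839916231 = 184466752
Step 2: 184466752 << 1 = 368933504

368933504


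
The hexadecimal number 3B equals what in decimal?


3B hex = 59 decimal

59


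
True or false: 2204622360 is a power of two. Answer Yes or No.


0b10000011011001111101111000011000. Multiple bits set => No

No


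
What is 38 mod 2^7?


38 & 127 = 38

38


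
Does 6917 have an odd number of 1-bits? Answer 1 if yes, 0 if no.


0b1101100000101 has 6 ones => parity 0

0


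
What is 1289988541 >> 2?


0b1001100111000111010100110111101 >> 2 = 0b10011001110001110101001101111 = 322497135

322497135


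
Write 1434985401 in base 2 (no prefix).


1434985401 = 1010101100010000010001110111001 in binary

1010101100010000010001110111001


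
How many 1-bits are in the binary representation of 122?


0b1111010 has 5 set bits

5


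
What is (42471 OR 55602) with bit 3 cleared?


Step 1: 42471 | 55602 = 65015
Step 2: 65015 & ~(1 << 3) = 65015

65015


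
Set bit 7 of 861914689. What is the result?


861914689 | (1 << 7) = 861914689 | 128 = 861914817

861914817


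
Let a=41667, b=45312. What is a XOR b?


41667 ^ 45312 = 5059

5059


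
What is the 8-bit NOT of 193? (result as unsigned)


~0b11000001 = 0b111110 = 62 (8-bit unsigned)

62


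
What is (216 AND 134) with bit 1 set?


Step 1: 216 & 134 = 128
Step 2: 128 | (1 << 1) = 128 | 2 = 130

130


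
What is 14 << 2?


0b1110 << 2 = 0b111000 = 56

56


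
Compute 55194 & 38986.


0b1101011110011010 & 0b1001100001001010 = 0b1001000000001010 = 36874

36874


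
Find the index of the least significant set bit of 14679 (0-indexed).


0b11100101010111. Lowest set bit at position 0

0


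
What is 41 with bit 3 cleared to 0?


41 & ~(1 << 3) = 33

33


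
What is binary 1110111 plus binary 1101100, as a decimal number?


1110111 + 1101100 = 11100011 = 227

227


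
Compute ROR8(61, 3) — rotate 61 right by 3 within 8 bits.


Rotate 0b111101 right by 3 (8-bit) = 0b10100111 = 167

167


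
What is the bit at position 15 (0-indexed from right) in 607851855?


0b100100001110110001010101001111, position 15 = 0

0


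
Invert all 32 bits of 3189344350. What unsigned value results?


3189344350 ^ 4294967295 = 1105622945

1105622945


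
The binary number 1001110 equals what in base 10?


1001110 in decimal = 78

78


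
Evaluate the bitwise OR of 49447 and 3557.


0b1100000100100111 | 0b110111100101 = 0b1100110111100111 = 52711

52711


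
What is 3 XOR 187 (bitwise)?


0b11 ^ 0b10111011 = 0b10111000 = 184

184


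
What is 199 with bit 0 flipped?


199 ^ (1 << 0) = 199 ^ 1 = 198

198


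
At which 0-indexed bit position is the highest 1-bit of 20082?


0b100111001110010. Highest set bit at position 14

14


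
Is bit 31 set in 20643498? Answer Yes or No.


0b1001110101111111010101010, bit 31 = 0. No

No


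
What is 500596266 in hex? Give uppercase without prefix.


500596266 = 1DD67E2A hex

1DD67E2A


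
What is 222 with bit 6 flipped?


222 ^ (1 << 6) = 222 ^ 64 = 158

158


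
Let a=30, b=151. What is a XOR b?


30 ^ 151 = 137

137


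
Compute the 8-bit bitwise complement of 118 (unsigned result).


~0b1110110 = 0b10001001 = 137 (8-bit unsigned)

137


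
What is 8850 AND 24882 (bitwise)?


0b10001010010010 & 0b110000100110010 = 0b10000000010010 = 8210

8210


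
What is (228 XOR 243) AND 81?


Step 1: 228 ^ 243 = 23
Step 2: 23 & 81 = 17

17


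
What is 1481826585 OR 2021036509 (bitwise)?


0b1011000010100101110000100011001 | 0b1111000011101101001000111011101 = 0b1111000011101101111000111011101 = 2021061085

2021061085


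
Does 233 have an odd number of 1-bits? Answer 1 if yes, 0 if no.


0b11101001 has 5 ones => parity 1

1


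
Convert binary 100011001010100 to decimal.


100011001010100 in decimal = 18004

18004


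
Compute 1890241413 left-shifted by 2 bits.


0b1110000101010101100101110000101 << 2 = 0b111000010101010110010111000010100 = 7560965652

7560965652


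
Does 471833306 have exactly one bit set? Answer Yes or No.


0b11100000111111001101011011010. Multiple bits set => No

No


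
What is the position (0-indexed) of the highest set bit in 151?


0b10010111. Highest set bit at position 7

7


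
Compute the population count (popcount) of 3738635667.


0b11011110110101110000110110010011 has 19 set bits

19


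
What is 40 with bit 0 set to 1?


40 | (1 << 0) = 40 | 1 = 41

41


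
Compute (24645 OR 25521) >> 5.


Step 1: 24645 | 25521 = 25589
Step 2: 25589 >> 5 = 799

799


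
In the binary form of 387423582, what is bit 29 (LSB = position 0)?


0b10111000101111001110101011110, position 29 = 0

0


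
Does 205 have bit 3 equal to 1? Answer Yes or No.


0b11001101, bit 3 = 1. Yes

Yes


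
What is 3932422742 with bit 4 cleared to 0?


3932422742 & ~(1 << 4) = 3932422726

3932422726


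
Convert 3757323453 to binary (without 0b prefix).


3757323453 = 11011111111101000011010010111101 in binary

11011111111101000011010010111101


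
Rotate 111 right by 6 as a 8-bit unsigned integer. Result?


Rotate 0b1101111 right by 6 (8-bit) = 0b10111101 = 189

189


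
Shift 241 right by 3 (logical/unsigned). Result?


0b11110001 >> 3 = 0b11110 = 30

30


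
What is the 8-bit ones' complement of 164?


164 ^ 255 = 91

91


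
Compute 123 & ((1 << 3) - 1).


123 & 7 = 3

3


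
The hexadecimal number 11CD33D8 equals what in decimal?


11CD33D8 hex = 298660824 decimal

298660824


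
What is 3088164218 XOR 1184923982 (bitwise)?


0b10111000000100011010010101111010 ^ 0b1000110101000001000000101001110 = 0b11111110101100010010010000110100 = 4273022004

4273022004


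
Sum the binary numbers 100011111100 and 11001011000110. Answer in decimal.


100011111100 + 11001011000110 = 11101111000010 = 15298

15298


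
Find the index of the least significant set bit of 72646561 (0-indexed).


0b100010101000111111110100001. Lowest set bit at position 0

0


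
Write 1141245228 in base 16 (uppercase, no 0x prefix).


1141245228 = 4406052C hex

4406052C


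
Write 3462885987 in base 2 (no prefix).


3462885987 = 11001110011001110111001001100011 in binary

11001110011001110111001001100011


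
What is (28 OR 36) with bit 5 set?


Step 1: 28 | 36 = 60
Step 2: 60 | (1 << 5) = 60 | 32 = 60

60


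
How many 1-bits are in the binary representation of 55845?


0b1101101000100101 has 8 set bits

8


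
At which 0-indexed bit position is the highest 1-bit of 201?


0b11001001. Highest set bit at position 7

7


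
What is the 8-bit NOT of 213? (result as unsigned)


~0b11010101 = 0b101010 = 42 (8-bit unsigned)

42


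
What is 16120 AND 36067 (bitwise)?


0b11111011111000 & 0b1000110011100011 = 0b110011100000 = 3296

3296


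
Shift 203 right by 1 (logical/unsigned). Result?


0b11001011 >> 1 = 0b1100101 = 101

101


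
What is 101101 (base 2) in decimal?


101101 in decimal = 45

45


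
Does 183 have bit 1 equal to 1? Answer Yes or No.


0b10110111, bit 1 = 1. Yes

Yes


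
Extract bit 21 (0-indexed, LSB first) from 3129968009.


0b10111010100011111000010110001001, position 21 = 0

0


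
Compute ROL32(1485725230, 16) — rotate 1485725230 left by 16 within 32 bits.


Rotate 0b1011000100011100101111000101110 left by 16 (32-bit) = 0b1011110001011100101100010001110 = 1580095630

1580095630


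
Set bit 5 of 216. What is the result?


216 | (1 << 5) = 216 | 32 = 248

248


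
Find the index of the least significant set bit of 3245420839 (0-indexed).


0b11000001011100010011000100100111. Lowest set bit at position 0

0


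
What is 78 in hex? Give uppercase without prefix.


78 = 4E hex

4E


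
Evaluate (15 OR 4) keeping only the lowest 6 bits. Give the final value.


Step 1: 15 | 4 = 15
Step 2: 15 & 63 = 15

15


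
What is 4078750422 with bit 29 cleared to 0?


4078750422 & ~(1 << 29) = 3541879510

3541879510


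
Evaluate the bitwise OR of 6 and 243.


0b110 | 0b11110011 = 0b11110111 = 247

247


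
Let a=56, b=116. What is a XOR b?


56 ^ 116 = 76

76


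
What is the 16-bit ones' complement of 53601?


53601 ^ 65535 = 11934

11934


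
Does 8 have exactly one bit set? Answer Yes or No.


0b1000. Only one bit set => Yes

Yes


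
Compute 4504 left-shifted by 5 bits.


0b1000110011000 << 5 = 0b100011001100000000 = 144128

144128


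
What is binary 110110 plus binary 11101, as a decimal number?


110110 + 11101 = 1010011 = 83

83


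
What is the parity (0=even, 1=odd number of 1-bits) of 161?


0b10100001 has 3 ones => parity 1

1


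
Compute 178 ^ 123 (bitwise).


0b10110010 ^ 0b1111011 = 0b11001001 = 201

201


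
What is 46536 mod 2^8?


46536 & 255 = 200

200


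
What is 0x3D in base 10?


3D hex = 61 decimal

61


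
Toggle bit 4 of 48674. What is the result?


48674 ^ (1 << 4) = 48674 ^ 16 = 48690

48690


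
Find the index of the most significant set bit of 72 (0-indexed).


0b1001000. Highest set bit at position 6

6


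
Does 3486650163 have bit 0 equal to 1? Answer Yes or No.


0b11001111110100100000111100110011, bit 0 = 1. Yes

Yes


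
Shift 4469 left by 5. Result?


0b1000101110101 << 5 = 0b100010111010100000 = 143008

143008


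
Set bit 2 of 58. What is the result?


58 | (1 << 2) = 58 | 4 = 62

62


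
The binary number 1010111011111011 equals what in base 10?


1010111011111011 in decimal = 44795

44795


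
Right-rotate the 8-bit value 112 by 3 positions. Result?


Rotate 0b1110000 right by 3 (8-bit) = 0b1110 = 14

14


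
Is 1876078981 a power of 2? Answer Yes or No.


0b1101111110100101011000110000101. Multiple bits set => No

No


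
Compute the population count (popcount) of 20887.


0b101000110010111 has 8 set bits

8


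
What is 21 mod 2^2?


21 & 3 = 1

1


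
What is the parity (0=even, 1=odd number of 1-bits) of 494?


0b111101110 has 7 ones => parity 1

1


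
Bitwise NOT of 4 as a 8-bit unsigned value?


~0b100 = 0b11111011 = 251 (8-bit unsigned)

251


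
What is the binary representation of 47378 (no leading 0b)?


47378 = 1011100100010010 in binary

1011100100010010


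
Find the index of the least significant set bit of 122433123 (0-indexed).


0b111010011000010111001100011. Lowest set bit at position 0

0


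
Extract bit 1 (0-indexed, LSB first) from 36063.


0b1000110011011111, position 1 = 1

1


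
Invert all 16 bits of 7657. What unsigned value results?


7657 ^ 65535 = 57878

57878


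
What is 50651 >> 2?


0b1100010111011011 >> 2 = 0b11000101110110 = 12662

12662


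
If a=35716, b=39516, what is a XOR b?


35716 ^ 39516 = 4568

4568


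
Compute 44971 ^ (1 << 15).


44971 ^ (1 << 15) = 44971 ^ 32768 = 12203

12203


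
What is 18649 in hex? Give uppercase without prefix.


18649 = 48D9 hex

48D9


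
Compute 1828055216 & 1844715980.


0b1101100111101011110100010110000 & 0b1101101111101000010000111001100 = 0b1101100111101000010000010000000 = 1827938432

1827938432


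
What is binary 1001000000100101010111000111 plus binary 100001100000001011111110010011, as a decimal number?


1001000000100101010111000111 + 100001100000001011111110010011 = 101010100000110001010101011010 = 713233754

713233754


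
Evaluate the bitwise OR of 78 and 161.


0b1001110 | 0b10100001 = 0b11101111 = 239

239


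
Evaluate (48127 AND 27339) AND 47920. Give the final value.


Step 1: 48127 & 27339 = 10955
Step 2: 10955 & 47920 = 10752

10752


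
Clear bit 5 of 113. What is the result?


113 & ~(1 << 5) = 81

81


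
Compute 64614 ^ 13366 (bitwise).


0b1111110001100110 ^ 0b11010000110110 = 0b1100100001010000 = 51280

51280


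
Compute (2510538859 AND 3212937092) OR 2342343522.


Step 1: 2510538859 & 3212937092 = 2508292096
Step 2: 2508292096 | 2342343522 = 2677920610

2677920610


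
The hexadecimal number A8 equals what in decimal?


A8 hex = 168 decimal

168


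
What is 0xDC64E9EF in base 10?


DC64E9EF hex = 3697601007 decimal

3697601007


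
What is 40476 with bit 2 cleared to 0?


40476 & ~(1 << 2) = 40472

40472


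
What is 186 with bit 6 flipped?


186 ^ (1 << 6) = 186 ^ 64 = 250

250


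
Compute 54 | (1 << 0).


54 | (1 << 0) = 54 | 1 = 55

55


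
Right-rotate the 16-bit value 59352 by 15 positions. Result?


Rotate 0b1110011111011000 right by 15 (16-bit) = 0b1100111110110001 = 53169

53169


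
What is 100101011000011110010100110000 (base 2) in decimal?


100101011000011110010100110000 in decimal = 627172656

627172656


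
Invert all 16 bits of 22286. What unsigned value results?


22286 ^ 65535 = 43249

43249


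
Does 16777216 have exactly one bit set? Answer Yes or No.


0b1000000000000000000000000. Only one bit set => Yes

Yes


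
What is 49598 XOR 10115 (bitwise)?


0b1100000110111110 ^ 0b10011110000011 = 0b1110011000111101 = 58941

58941


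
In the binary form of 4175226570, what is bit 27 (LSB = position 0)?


0b11111000110111001110011011001010, position 27 = 1

1


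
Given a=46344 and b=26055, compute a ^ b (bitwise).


46344 ^ 26055 = 53455

53455


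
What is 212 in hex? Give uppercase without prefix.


212 = D4 hex

D4


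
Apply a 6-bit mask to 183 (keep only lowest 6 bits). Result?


183 & 63 = 55

55


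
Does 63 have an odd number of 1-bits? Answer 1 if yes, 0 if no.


0b111111 has 6 ones => parity 0

0


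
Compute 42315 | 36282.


0b1010010101001011 | 0b1000110110111010 = 0b1010110111111011 = 44539

44539


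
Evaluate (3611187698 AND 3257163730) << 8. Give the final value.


Step 1: 3611187698 & 3257163730 = 3257162194
Step 2: 3257162194 << 8 = 833833521664

833833521664


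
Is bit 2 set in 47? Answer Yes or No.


0b101111, bit 2 = 1. Yes

Yes


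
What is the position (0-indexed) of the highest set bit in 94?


0b1011110. Highest set bit at position 6

6


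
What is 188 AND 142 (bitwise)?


0b10111100 & 0b10001110 = 0b10001100 = 140

140


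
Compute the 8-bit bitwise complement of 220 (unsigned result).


~0b11011100 = 0b100011 = 35 (8-bit unsigned)

35


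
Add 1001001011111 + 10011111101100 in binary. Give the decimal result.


1001001011111 + 10011111101100 = 11101001001011 = 14923

14923


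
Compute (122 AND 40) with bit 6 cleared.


Step 1: 122 & 40 = 40
Step 2: 40 & ~(1 << 6) = 40

40


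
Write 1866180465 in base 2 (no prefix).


1866180465 = 1101111001110111010011101110001 in binary

1101111001110111010011101110001


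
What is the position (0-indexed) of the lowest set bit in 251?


0b11111011. Lowest set bit at position 0

0


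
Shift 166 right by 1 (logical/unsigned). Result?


0b10100110 >> 1 = 0b1010011 = 83

83


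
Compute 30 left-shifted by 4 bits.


0b11110 << 4 = 0b111100000 = 480

480


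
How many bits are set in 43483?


0b1010100111011011 has 10 set bits

10


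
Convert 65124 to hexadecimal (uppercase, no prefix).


65124 = FE64 hex

FE64


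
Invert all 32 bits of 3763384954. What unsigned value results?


3763384954 ^ 4294967295 = 531582341

531582341


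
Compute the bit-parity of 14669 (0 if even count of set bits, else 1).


0b11100101001101 has 8 ones => parity 0

0


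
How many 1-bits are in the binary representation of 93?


0b1011101 has 5 set bits

5


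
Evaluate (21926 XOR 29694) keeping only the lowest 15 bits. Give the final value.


Step 1: 21926 ^ 29694 = 9816
Step 2: 9816 & 32767 = 9816

9816


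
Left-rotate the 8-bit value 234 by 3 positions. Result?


Rotate 0b11101010 left by 3 (8-bit) = 0b1010111 = 87

87


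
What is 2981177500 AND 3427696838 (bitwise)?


0b10110001101100010010100010011100 & 0b11001100010011101000000011000110 = 0b10000000000000000000000010000100 = 2147483780

2147483780


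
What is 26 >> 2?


0b11010 >> 2 = 0b110 = 6

6


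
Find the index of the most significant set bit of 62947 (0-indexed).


0b1111010111100011. Highest set bit at position 15

15


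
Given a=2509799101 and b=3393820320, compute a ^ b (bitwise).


2509799101 ^ 3393820320 = 1607591965

1607591965


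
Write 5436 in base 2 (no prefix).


5436 = 1010100111100 in binary

1010100111100


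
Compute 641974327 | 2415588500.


0b100110010000111100000000110111 | 0b10001111111110101111010010010100 = 0b10101111111110111111010010110111 = 2952524983

2952524983


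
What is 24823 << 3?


0b110000011110111 << 3 = 0b110000011110111000 = 198584

198584


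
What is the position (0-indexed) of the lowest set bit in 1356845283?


0b1010000110111111101000011100011. Lowest set bit at position 0

0


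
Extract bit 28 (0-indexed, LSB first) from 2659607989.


0b10011110100001100110010110110101, position 28 = 1

1


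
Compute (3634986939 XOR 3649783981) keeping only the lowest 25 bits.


Step 1: 3634986939 ^ 3649783981 = 19019542
Step 2: 19019542 & 33554431 = 19019542

19019542


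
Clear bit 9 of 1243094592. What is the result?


1243094592 & ~(1 << 9) = 1243094080

1243094080


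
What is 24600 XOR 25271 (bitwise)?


0b110000000011000 ^ 0b110001010110111 = 0b1010101111 = 687

687


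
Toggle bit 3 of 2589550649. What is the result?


2589550649 ^ (1 << 3) = 2589550649 ^ 8 = 2589550641

2589550641


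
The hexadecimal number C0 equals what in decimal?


C0 hex = 192 decimal

192


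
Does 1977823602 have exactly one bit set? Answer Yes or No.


0b1110101111000110011000101110010. Multiple bits set => No

No


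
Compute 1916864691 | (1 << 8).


1916864691 | (1 << 8) = 1916864691 | 256 = 1916864947

1916864947


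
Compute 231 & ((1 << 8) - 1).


231 & 255 = 231

231


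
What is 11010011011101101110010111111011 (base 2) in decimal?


11010011011101101110010111111011 in decimal = 3547784699

3547784699


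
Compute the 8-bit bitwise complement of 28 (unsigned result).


~0b11100 = 0b11100011 = 227 (8-bit unsigned)

227


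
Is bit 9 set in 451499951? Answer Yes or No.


0b11010111010010101011110101111, bit 9 = 1. Yes

Yes


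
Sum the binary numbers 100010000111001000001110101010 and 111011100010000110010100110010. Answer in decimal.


100010000111001000001110101010 + 111011100010000110010100110010 = 1011101101001001110100011011100 = 1571088604

1571088604


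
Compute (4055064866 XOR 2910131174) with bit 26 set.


Step 1: 4055064866 ^ 2910131174 = 1556509380
Step 2: 1556509380 | (1 << 26) = 1556509380 | 67108864 = 1556509380

1556509380


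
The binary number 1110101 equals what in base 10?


1110101 in decimal = 117

117


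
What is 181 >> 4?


0b10110101 >> 4 = 0b1011 = 11

11


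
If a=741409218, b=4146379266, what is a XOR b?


741409218 ^ 4146379266 = 3675634624

3675634624


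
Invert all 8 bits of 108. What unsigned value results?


108 ^ 255 = 147

147


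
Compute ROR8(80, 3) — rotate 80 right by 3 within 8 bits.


Rotate 0b1010000 right by 3 (8-bit) = 0b1010 = 10

10


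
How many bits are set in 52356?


0b1100110010000100 has 6 set bits

6


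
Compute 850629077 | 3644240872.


0b110010101100111001000111010101 | 0b11011001001101101011001111101000 = 0b11111011101101111011001111111101 = 4223120381

4223120381


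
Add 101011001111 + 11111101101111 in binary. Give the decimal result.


101011001111 + 11111101101111 = 100101000111110 = 19006

19006


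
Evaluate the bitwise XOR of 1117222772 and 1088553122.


0b1000010100101110111011101110100 ^ 0b1000000111000100000000010100010 = 0b10011101010111011111010110 = 41252822

41252822


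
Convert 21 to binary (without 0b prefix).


21 = 10101 in binary

10101


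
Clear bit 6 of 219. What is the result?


219 & ~(1 << 6) = 155

155


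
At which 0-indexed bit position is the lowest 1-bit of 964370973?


0b111001011110110010001000011101. Lowest set bit at position 0

0


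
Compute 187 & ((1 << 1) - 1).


187 & 1 = 1

1


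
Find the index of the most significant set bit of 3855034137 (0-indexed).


0b11100101110001110010011100011001. Highest set bit at position 31

31


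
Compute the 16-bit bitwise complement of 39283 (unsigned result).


~0b1001100101110011 = 0b110011010001100 = 26252 (16-bit unsigned)

26252


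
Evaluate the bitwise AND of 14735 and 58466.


0b11100110001111 & 0b1110010001100010 = 0b10000000000010 = 8194

8194


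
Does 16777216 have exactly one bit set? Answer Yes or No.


0b1000000000000000000000000. Only one bit set => Yes

Yes


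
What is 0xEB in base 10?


EB hex = 235 decimal

235


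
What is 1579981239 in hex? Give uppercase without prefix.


1579981239 = 5E2C99B7 hex

5E2C99B7


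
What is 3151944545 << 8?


0b10111011110111101101101101100001 << 8 = 0b1011101111011110110110110110000100000000 = 806897803520

806897803520


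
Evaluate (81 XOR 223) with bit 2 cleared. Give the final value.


Step 1: 81 ^ 223 = 142
Step 2: 142 & ~(1 << 2) = 138

138


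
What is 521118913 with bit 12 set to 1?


521118913 | (1 << 12) = 521118913 | 4096 = 521123009

521123009


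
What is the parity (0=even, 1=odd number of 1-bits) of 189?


0b10111101 has 6 ones => parity 0

0


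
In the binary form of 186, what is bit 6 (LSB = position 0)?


0b10111010, position 6 = 0

0


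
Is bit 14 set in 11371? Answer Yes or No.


0b10110001101011, bit 14 = 0. No

No


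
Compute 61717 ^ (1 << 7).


61717 ^ (1 << 7) = 61717 ^ 128 = 61845

61845


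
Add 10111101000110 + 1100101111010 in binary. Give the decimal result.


10111101000110 + 1100101111010 = 100100011000000 = 18624

18624


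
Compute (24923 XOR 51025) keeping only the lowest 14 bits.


Step 1: 24923 ^ 51025 = 42506
Step 2: 42506 & 16383 = 9738

9738


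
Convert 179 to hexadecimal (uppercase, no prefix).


179 = B3 hex

B3


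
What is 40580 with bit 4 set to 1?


40580 | (1 << 4) = 40580 | 16 = 40596

40596


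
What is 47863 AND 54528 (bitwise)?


0b1011101011110111 & 0b1101010100000000 = 0b1001000000000000 = 36864

36864


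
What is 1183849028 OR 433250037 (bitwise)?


0b1000110100100000001101001000100 | 0b11001110100101101111011110101 = 0b1011111110100101101111011110101 = 1607655157

1607655157


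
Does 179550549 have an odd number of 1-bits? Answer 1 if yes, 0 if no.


0b1010101100111011100101010101 has 16 ones => parity 0

0


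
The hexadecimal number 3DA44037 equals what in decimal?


3DA44037 hex = 1034174519 decimal

1034174519


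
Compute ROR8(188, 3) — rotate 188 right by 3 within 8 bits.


Rotate 0b10111100 right by 3 (8-bit) = 0b10010111 = 151

151


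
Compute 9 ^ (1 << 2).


9 ^ (1 << 2) = 9 ^ 4 = 13

13


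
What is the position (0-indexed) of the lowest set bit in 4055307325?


0b11110001101101110001010000111101. Lowest set bit at position 0

0


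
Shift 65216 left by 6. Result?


0b1111111011000000 << 6 = 0b1111111011000000000000 = 4173824

4173824


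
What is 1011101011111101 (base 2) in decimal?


1011101011111101 in decimal = 47869

47869


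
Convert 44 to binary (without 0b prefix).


44 = 101100 in binary

101100


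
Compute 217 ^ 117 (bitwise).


0b11011001 ^ 0b1110101 = 0b10101100 = 172

172


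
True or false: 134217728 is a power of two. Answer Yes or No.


0b1000000000000000000000000000. Only one bit set => Yes

Yes


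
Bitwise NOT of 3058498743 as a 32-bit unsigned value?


~0b10110110010011001111110010110111 = 0b1001001101100110000001101001000 = 1236468552 (32-bit unsigned)

1236468552


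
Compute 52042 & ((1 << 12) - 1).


52042 & 4095 = 2890

2890


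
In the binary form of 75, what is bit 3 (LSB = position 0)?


0b1001011, position 3 = 1

1


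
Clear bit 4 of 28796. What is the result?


28796 & ~(1 << 4) = 28780

28780


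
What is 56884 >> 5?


0b1101111000110100 >> 5 = 0b11011110001 = 1777

1777


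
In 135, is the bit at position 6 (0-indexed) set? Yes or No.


0b10000111, bit 6 = 0. No

No


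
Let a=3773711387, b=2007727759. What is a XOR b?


3773711387 ^ 2007727759 = 2537896596

2537896596


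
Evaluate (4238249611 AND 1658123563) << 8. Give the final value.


Step 1: 4238249611 & 1658123563 = 1620345867
Step 2: 1620345867 << 8 = 414808541952

414808541952


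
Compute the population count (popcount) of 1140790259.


0b1000011111111110001001111110011 has 20 set bits

20


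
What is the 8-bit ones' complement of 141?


141 ^ 255 = 114

114


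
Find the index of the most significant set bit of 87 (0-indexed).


0b1010111. Highest set bit at position 6

6


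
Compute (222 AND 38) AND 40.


Step 1: 222 & 38 = 6
Step 2: 6 & 40 = 0

0


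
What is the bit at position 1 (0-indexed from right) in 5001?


0b1001110001001, position 1 = 0

0


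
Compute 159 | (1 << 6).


159 | (1 << 6) = 159 | 64 = 223

223


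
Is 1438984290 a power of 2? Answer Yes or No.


0b1010101110001010010100001100010. Multiple bits set => No

No


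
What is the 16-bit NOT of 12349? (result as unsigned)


~0b11000000111101 = 0b1100111111000010 = 53186 (16-bit unsigned)

53186


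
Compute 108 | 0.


0b1101100 | 0b0 = 0b1101100 = 108

108


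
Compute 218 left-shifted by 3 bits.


0b11011010 << 3 = 0b11011010000 = 1744

1744


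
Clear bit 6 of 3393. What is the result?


3393 & ~(1 << 6) = 3329

3329


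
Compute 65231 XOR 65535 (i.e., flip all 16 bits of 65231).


65231 ^ 65535 = 304

304


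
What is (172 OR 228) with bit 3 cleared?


Step 1: 172 | 228 = 236
Step 2: 236 & ~(1 << 3) = 228

228


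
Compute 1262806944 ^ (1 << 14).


1262806944 ^ (1 << 14) = 1262806944 ^ 16384 = 1262790560

1262790560


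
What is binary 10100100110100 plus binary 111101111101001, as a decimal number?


10100100110100 + 111101111101001 = 1010010100011101 = 42269

42269


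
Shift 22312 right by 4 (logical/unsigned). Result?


0b101011100101000 >> 4 = 0b10101110010 = 1394

1394


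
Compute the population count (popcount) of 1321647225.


0b1001110110001101011110001111001 has 18 set bits

18


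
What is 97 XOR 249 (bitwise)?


0b1100001 ^ 0b11111001 = 0b10011000 = 152

152


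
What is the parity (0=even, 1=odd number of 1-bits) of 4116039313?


0b11110101010101011100011010010001 has 17 ones => parity 1

1


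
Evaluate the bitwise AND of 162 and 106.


0b10100010 & 0b1101010 = 0b100010 = 34

34


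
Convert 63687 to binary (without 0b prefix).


63687 = 1111100011000111 in binary

1111100011000111


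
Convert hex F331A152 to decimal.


F331A152 hex = 4080116050 decimal

4080116050


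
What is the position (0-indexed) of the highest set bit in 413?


0b110011101. Highest set bit at position 8

8


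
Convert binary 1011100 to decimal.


1011100 in decimal = 92

92


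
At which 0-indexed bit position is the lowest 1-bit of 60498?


0b1110110001010010. Lowest set bit at position 1

1


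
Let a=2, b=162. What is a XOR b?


2 ^ 162 = 160

160


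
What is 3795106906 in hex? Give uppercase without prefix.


3795106906 = E234BC5A hex

E234BC5A


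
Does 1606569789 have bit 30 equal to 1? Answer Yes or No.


0b1011111110000100100111100111101, bit 30 = 1. Yes

Yes


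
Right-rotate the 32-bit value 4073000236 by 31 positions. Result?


Rotate 0b11110010110001010000110100101100 right by 31 (32-bit) = 0b11100101100010100001101001011001 = 3851033177

3851033177


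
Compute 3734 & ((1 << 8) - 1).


3734 & 255 = 150

150


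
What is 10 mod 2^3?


10 & 7 = 2

2


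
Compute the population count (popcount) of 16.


0b10000 has 1 set bits

1


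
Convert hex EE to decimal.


EE hex = 238 decimal

238


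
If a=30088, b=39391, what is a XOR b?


30088 ^ 39391 = 60503

60503


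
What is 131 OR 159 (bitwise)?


0b10000011 | 0b10011111 = 0b10011111 = 159

159


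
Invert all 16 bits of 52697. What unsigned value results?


52697 ^ 65535 = 12838

12838


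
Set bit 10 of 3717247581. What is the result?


3717247581 | (1 << 10) = 3717247581 | 1024 = 3717248605

3717248605


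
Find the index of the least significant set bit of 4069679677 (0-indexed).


0b11110010100100100110001000111101. Lowest set bit at position 0

0


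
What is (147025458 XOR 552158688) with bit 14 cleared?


Step 1: 147025458 ^ 552158688 = 673852370
Step 2: 673852370 & ~(1 << 14) = 673852370

673852370


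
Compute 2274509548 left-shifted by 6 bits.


0b10000111100100100100001011101100 << 6 = 0b10000111100100100100001011101100000000 = 145568611072

145568611072


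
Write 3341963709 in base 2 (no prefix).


3341963709 = 11000111001100100101000110111101 in binary

11000111001100100101000110111101


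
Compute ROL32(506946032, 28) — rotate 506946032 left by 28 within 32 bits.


Rotate 0b11110001101110110000111110000 left by 28 (32-bit) = 0b1111000110111011000011111 = 31684127

31684127


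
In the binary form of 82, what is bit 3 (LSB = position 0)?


0b1010010, position 3 = 0

0


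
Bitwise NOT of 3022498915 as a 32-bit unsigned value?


~0b10110100001001111010110001100011 = 0b1001011110110000101001110011100 = 1272468380 (32-bit unsigned)

1272468380


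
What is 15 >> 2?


0b1111 >> 2 = 0b11 = 3

3


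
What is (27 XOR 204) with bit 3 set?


Step 1: 27 ^ 204 = 215
Step 2: 215 | (1 << 3) = 215 | 8 = 223

223


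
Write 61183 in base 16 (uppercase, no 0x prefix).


61183 = EEFF hex

EEFF


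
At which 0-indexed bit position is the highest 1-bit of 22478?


0b101011111001110. Highest set bit at position 14

14


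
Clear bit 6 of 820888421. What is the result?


820888421 & ~(1 << 6) = 820888357

820888357


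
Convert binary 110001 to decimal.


110001 in decimal = 49

49


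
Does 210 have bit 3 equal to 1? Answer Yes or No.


0b11010010, bit 3 = 0. No

No


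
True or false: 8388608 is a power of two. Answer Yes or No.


0b100000000000000000000000. Only one bit set => Yes

Yes


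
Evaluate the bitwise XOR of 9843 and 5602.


0b10011001110011 ^ 0b1010111100010 = 0b11001110010001 = 13201

13201


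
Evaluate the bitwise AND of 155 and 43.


0b10011011 & 0b101011 = 0b1011 = 11

11


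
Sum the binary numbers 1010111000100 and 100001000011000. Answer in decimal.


1010111000100 + 100001000011000 = 101011111011100 = 22492

22492


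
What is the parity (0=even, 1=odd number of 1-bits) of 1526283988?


0b1011010111110010011111011010100 has 19 ones => parity 1

1


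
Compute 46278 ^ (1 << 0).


46278 ^ (1 << 0) = 46278 ^ 1 = 46279

46279


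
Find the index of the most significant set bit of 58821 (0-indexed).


0b1110010111000101. Highest set bit at position 15

15


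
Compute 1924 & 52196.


0b11110000100 & 0b1100101111100100 = 0b1110000100 = 900

900


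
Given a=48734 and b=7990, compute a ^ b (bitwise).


48734 ^ 7990 = 41320

41320


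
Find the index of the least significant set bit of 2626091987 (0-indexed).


0b10011100100001101111101111010011. Lowest set bit at position 0

0


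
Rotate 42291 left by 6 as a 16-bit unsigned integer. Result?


Rotate 0b1010010100110011 left by 6 (16-bit) = 0b100110011101001 = 19689

19689


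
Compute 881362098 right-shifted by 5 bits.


0b110100100010001000010010110010 >> 5 = 0b1101001000100010000100101 = 27542565

27542565


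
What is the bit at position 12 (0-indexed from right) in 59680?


0b1110100100100000, position 12 = 0

0


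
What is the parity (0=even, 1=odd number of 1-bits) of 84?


0b1010100 has 3 ones => parity 1

1


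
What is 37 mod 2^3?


37 & 7 = 5

5


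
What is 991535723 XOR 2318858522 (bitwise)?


0b111011000110011010001001101011 ^ 0b10001010001101101111100100011010 = 0b10110001001011110101101101110001 = 2972670833

2972670833


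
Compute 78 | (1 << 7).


78 | (1 << 7) = 78 | 128 = 206

206


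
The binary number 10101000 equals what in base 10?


10101000 in decimal = 168

168


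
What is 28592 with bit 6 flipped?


28592 ^ (1 << 6) = 28592 ^ 64 = 28656

28656


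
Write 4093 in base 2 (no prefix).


4093 = 111111111101 in binary

111111111101


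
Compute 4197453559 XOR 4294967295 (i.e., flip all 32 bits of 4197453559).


4197453559 ^ 4294967295 = 97513736

97513736


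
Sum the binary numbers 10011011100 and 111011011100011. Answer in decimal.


10011011100 + 111011011100011 = 111101110111111 = 31679

31679


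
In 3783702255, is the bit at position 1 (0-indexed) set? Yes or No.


0b11100001100001101011011011101111, bit 1 = 1. Yes

Yes


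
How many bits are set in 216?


0b11011000 has 4 set bits

4


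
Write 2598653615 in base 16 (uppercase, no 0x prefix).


2598653615 = 9AE44EAF hex

9AE44EAF


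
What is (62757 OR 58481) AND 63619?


Step 1: 62757 | 58481 = 62837
Step 2: 62837 & 63619 = 61441

61441


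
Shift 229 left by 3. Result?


0b11100101 << 3 = 0b11100101000 = 1832

1832


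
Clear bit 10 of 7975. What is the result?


7975 & ~(1 << 10) = 6951

6951


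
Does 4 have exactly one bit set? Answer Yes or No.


0b100. Only one bit set => Yes

Yes


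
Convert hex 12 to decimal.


12 hex = 18 decimal

18


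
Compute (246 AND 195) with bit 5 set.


Step 1: 246 & 195 = 194
Step 2: 194 | (1 << 5) = 194 | 32 = 226

226


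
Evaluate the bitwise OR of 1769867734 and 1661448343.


0b1101001011111100000100111010110 | 0b1100011000001111011000010010111 = 0b1101011011111111011100111010111 = 1803532759

1803532759


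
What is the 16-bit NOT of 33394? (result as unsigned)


~0b1000001001110010 = 0b111110110001101 = 32141 (16-bit unsigned)

32141


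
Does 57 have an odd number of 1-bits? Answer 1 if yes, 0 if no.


0b111001 has 4 ones => parity 0

0


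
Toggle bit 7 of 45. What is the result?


45 ^ (1 << 7) = 45 ^ 128 = 173

173


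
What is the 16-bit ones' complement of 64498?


64498 ^ 65535 = 1037

1037


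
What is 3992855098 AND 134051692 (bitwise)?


0b11101101111111100010001000111010 & 0b111111111010111011101101100 = 0b101111111000010001000101000 = 100409896

100409896


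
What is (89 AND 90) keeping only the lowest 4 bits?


Step 1: 89 & 90 = 88
Step 2: 88 & 15 = 8

8


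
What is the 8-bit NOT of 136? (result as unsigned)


~0b10001000 = 0b1110111 = 119 (8-bit unsigned)

119


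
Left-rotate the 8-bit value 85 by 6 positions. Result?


Rotate 0b1010101 left by 6 (8-bit) = 0b1010101 = 85

85


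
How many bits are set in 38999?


0b1001100001010111 has 8 set bits

8


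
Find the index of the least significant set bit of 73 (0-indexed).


0b1001001. Lowest set bit at position 0

0


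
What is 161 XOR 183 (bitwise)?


0b10100001 ^ 0b10110111 = 0b10110 = 22

22


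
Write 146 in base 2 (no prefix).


146 = 10010010 in binary

10010010


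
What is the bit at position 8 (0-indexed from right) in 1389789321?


0b1010010110101101000000010001001, position 8 = 0

0


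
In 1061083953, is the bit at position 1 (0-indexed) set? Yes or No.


0b111111001111101101101100110001, bit 1 = 0. No

No


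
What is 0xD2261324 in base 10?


D2261324 hex = 3525710628 decimal

3525710628


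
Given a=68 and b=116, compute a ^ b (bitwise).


68 ^ 116 = 48

48


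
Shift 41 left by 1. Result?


0b101001 << 1 = 0b1010010 = 82

82


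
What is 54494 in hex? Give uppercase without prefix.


54494 = D4DE hex

D4DE


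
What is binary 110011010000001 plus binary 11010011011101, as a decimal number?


110011010000001 + 11010011011101 = 1001101101011110 = 39774

39774


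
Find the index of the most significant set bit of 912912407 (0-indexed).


0b110110011010011111000000010111. Highest set bit at position 29

29


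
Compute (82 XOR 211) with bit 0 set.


Step 1: 82 ^ 211 = 129
Step 2: 129 | (1 << 0) = 129 | 1 = 129

129


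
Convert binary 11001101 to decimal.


11001101 in decimal = 205

205


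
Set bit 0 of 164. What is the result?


164 | (1 << 0) = 164 | 1 = 165

165


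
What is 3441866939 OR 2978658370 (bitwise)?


0b11001101001001101011100010111011 | 0b10110001100010101011100001000010 = 0b11111101101011101011100011111011 = 4256086267

4256086267


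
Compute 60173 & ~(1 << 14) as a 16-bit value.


60173 & ~(1 << 14) = 43789

43789


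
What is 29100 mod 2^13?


29100 & 8191 = 4524

4524


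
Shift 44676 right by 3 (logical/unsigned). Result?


0b1010111010000100 >> 3 = 0b1010111010000 = 5584

5584


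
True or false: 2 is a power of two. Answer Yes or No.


0b10. Only one bit set => Yes

Yes


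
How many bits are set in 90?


0b1011010 has 4 set bits

4


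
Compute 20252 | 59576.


0b100111100011100 | 0b1110100010111000 = 0b1110111110111100 = 61372

61372
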